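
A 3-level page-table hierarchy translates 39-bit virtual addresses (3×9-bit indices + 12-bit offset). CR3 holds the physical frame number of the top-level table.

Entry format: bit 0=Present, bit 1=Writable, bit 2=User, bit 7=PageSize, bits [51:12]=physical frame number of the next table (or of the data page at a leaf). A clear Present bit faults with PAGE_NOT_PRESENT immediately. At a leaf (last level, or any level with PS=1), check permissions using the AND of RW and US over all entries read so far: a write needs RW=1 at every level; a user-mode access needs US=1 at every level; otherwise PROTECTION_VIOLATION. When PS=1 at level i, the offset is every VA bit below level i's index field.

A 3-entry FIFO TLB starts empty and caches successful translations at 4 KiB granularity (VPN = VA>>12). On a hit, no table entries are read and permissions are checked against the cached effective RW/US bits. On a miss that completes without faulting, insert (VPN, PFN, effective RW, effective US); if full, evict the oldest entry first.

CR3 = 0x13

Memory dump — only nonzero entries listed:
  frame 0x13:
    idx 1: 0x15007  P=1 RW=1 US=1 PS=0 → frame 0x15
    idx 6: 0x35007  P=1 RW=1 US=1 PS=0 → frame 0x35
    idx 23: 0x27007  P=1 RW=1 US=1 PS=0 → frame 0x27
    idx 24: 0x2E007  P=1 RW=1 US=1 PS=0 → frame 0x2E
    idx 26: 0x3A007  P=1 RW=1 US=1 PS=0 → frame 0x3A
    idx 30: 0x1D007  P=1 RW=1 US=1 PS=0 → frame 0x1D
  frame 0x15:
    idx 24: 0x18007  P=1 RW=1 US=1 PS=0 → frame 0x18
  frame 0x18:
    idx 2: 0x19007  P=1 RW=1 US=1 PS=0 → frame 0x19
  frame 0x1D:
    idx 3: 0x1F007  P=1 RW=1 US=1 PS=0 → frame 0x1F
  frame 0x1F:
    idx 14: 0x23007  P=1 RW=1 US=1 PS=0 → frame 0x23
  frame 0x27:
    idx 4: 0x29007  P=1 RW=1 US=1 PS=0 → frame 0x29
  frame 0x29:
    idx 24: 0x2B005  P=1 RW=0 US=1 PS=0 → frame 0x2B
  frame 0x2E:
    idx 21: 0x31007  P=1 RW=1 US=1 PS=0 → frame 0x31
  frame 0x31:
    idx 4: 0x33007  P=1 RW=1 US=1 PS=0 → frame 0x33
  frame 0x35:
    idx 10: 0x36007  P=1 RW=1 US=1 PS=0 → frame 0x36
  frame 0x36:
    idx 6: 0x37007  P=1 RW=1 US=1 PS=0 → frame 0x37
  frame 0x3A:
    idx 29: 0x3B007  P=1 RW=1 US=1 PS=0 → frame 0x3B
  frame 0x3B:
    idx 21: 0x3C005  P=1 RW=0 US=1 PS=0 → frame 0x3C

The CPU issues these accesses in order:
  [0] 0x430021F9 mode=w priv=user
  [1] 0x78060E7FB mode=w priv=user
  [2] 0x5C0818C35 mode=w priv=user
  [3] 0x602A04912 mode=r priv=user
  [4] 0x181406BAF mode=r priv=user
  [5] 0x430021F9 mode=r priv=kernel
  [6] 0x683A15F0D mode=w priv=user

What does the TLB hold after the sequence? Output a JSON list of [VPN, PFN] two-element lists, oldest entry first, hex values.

Per-access translation:
#0 VA=0x430021F9 (w,user):
  lvl0: tbl 0x13, slot 1 ⇒ 0x15007 (P1/RW1/US1/PS0)
  lvl1: tbl 0x15, slot 24 ⇒ 0x18007 (P1/RW1/US1/PS0)
  lvl2: tbl 0x18, slot 2 ⇒ 0x19007 (P1/RW1/US1/PS0)
  ⇒ phys 0x191F9  [3 reads]
#1 VA=0x78060E7FB (w,user):
  lvl0: tbl 0x13, slot 30 ⇒ 0x1D007 (P1/RW1/US1/PS0)
  lvl1: tbl 0x1D, slot 3 ⇒ 0x1F007 (P1/RW1/US1/PS0)
  lvl2: tbl 0x1F, slot 14 ⇒ 0x23007 (P1/RW1/US1/PS0)
  ⇒ phys 0x237FB  [3 reads]
#2 VA=0x5C0818C35 (w,user):
  lvl0: tbl 0x13, slot 23 ⇒ 0x27007 (P1/RW1/US1/PS0)
  lvl1: tbl 0x27, slot 4 ⇒ 0x29007 (P1/RW1/US1/PS0)
  lvl2: tbl 0x29, slot 24 ⇒ 0x2B005 (P1/RW0/US1/PS0)
  ⇒ fault: PROTECTION_VIOLATION  — 3 lookups
#3 VA=0x602A04912 (r,user):
  lvl0: tbl 0x13, slot 24 ⇒ 0x2E007 (P1/RW1/US1/PS0)
  lvl1: tbl 0x2E, slot 21 ⇒ 0x31007 (P1/RW1/US1/PS0)
  lvl2: tbl 0x31, slot 4 ⇒ 0x33007 (P1/RW1/US1/PS0)
  ⇒ phys 0x33912  [3 reads]
#4 VA=0x181406BAF (r,user):
  lvl0: tbl 0x13, slot 6 ⇒ 0x35007 (P1/RW1/US1/PS0)
  lvl1: tbl 0x35, slot 10 ⇒ 0x36007 (P1/RW1/US1/PS0)
  lvl2: tbl 0x36, slot 6 ⇒ 0x37007 (P1/RW1/US1/PS0)
  ⇒ phys 0x37BAF  [3 reads]
#5 VA=0x430021F9 (r,kernel):
  lvl0: tbl 0x13, slot 1 ⇒ 0x15007 (P1/RW1/US1/PS0)
  lvl1: tbl 0x15, slot 24 ⇒ 0x18007 (P1/RW1/US1/PS0)
  lvl2: tbl 0x18, slot 2 ⇒ 0x19007 (P1/RW1/US1/PS0)
  ⇒ phys 0x191F9  [3 reads]
#6 VA=0x683A15F0D (w,user):
  lvl0: tbl 0x13, slot 26 ⇒ 0x3A007 (P1/RW1/US1/PS0)
  lvl1: tbl 0x3A, slot 29 ⇒ 0x3B007 (P1/RW1/US1/PS0)
  lvl2: tbl 0x3B, slot 21 ⇒ 0x3C005 (P1/RW0/US1/PS0)
  ⇒ fault: PROTECTION_VIOLATION  — 3 lookups

TLB: [["0x602A04", "0x33"], ["0x181406", "0x37"], ["0x43002", "0x19"]]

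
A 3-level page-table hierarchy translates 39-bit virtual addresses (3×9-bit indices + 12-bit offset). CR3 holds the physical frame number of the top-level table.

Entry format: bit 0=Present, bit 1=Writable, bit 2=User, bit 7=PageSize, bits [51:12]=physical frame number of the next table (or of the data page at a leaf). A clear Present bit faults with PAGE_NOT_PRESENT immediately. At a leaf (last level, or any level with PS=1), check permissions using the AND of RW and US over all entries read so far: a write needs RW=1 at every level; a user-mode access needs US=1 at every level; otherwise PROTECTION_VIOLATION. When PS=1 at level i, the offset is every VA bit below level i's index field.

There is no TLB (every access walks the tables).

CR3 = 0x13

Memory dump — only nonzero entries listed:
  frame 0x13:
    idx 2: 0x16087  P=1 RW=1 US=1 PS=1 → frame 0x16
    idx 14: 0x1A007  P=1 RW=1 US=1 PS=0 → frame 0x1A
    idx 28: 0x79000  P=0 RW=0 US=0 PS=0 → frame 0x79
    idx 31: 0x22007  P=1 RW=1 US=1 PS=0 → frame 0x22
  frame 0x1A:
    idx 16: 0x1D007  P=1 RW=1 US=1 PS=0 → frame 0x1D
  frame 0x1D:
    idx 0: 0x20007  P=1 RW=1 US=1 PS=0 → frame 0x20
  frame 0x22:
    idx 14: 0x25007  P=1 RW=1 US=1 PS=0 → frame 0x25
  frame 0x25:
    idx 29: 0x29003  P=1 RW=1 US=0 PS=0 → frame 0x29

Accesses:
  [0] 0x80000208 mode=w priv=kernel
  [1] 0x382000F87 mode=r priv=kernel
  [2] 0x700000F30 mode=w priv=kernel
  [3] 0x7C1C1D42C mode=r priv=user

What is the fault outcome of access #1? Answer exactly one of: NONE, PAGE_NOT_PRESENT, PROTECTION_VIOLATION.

Per-access translation:
#0 VA=0x80000208 (w,kernel):
  [0] read 0x13 idx=2: raw=0x16087 flags P=1 W=1 U=1 S=1
  ⇒ phys 0x16208 (huge @L0)  [1 reads]
#1 VA=0x382000F87 (r,kernel):
  [0] read 0x13 idx=14: raw=0x1A007 flags P=1 W=1 U=1 S=0
  [1] read 0x1A idx=16: raw=0x1D007 flags P=1 W=1 U=1 S=0
  [2] read 0x1D idx=0: raw=0x20007 flags P=1 W=1 U=1 S=0
  ⇒ phys 0x20F87  [3 reads]
#2 VA=0x700000F30 (w,kernel):
  [0] read 0x13 idx=28: raw=0x79000 flags P=0 W=0 U=0 S=0
  ✗ PAGE_NOT_PRESENT  [1 reads]
#3 VA=0x7C1C1D42C (r,user):
  [0] read 0x13 idx=31: raw=0x22007 flags P=1 W=1 U=1 S=0
  [1] read 0x22 idx=14: raw=0x25007 flags P=1 W=1 U=1 S=0
  [2] read 0x25 idx=29: raw=0x29003 flags P=1 W=1 U=0 S=0
  ✗ PROTECTION_VIOLATION  [3 reads]

Access #1 fault: NONE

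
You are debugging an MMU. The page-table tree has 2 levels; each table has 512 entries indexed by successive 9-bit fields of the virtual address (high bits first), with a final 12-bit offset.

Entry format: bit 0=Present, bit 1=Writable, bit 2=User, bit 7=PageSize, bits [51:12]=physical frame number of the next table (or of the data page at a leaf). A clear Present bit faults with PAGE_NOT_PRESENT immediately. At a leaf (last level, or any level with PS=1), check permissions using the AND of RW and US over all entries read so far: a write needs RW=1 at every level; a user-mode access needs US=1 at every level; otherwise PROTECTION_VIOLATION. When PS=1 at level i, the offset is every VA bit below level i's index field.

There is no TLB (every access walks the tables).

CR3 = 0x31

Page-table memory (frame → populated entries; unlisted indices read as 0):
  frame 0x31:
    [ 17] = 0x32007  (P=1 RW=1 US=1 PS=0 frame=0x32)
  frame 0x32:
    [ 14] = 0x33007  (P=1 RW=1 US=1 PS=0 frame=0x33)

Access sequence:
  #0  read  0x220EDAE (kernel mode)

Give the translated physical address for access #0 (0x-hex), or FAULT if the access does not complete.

Per-access translation:
#0 VA=0x220EDAE (r,kernel):
  L0: frame=0x31 idx=17 entry=0x32007 [P=1 RW=1 US=1 PS=0]
  L1: frame=0x32 idx=14 entry=0x33007 [P=1 RW=1 US=1 PS=0]
  ✓ 0x33DAE  — 2 lookups

Access #0 PA: 0x33DAE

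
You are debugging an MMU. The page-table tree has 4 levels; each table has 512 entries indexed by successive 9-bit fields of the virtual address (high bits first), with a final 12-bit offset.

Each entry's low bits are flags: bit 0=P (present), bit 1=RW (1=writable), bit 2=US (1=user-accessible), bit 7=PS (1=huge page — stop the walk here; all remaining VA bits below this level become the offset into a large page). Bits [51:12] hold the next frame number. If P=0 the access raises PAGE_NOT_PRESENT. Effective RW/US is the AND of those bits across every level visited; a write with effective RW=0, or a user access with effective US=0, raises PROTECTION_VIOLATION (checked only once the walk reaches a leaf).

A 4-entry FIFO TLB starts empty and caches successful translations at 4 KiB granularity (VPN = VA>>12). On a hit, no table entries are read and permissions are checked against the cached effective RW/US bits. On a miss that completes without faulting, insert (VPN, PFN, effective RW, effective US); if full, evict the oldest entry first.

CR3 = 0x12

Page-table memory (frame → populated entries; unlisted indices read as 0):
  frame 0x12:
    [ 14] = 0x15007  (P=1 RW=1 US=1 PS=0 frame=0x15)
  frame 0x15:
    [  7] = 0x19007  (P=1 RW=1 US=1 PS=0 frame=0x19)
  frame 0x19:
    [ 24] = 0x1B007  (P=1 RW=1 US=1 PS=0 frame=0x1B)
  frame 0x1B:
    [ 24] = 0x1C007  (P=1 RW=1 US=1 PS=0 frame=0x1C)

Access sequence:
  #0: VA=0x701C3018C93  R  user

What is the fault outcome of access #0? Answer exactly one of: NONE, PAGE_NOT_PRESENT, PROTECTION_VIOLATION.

Walk each access:
#0 VA=0x701C3018C93 (r,user):
  lvl0: tbl 0x12, slot 14 ⇒ 0x15007 (P1/RW1/US1/PS0)
  lvl1: tbl 0x15, slot 7 ⇒ 0x19007 (P1/RW1/US1/PS0)
  lvl2: tbl 0x19, slot 24 ⇒ 0x1B007 (P1/RW1/US1/PS0)
  lvl3: tbl 0x1B, slot 24 ⇒ 0x1C007 (P1/RW1/US1/PS0)
  ⇒ phys 0x1CC93  [4 reads]

Access #0 fault: NONE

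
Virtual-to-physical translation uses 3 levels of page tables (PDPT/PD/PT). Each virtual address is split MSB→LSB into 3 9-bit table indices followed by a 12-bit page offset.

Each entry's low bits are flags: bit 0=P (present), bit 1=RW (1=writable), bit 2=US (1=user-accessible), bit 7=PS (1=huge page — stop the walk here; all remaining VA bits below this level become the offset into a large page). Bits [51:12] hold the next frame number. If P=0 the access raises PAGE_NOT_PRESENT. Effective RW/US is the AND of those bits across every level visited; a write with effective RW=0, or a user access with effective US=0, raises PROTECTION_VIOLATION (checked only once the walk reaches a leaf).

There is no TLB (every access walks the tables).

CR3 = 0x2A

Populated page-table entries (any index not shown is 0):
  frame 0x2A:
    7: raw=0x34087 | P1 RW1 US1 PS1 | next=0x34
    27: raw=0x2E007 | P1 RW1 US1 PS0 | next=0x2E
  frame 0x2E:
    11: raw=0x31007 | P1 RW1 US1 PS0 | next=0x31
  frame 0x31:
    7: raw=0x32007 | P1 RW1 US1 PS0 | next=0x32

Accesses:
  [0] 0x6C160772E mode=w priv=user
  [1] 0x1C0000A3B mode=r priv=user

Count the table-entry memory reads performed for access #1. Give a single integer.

Walk each access:
#0 VA=0x6C160772E (w,user):
  [0] read 0x2A idx=27: raw=0x2E007 flags P=1 W=1 U=1 S=0
  [1] read 0x2E idx=11: raw=0x31007 flags P=1 W=1 U=1 S=0
  [2] read 0x31 idx=7: raw=0x32007 flags P=1 W=1 U=1 S=0
  ⇒ phys 0x3272E  [3 reads]
#1 VA=0x1C0000A3B (r,user):
  [0] read 0x2A idx=7: raw=0x34087 flags P=1 W=1 U=1 S=1
  ⇒ phys 0x34A3B (huge @L0)  [1 reads]

Entries read for #1: 1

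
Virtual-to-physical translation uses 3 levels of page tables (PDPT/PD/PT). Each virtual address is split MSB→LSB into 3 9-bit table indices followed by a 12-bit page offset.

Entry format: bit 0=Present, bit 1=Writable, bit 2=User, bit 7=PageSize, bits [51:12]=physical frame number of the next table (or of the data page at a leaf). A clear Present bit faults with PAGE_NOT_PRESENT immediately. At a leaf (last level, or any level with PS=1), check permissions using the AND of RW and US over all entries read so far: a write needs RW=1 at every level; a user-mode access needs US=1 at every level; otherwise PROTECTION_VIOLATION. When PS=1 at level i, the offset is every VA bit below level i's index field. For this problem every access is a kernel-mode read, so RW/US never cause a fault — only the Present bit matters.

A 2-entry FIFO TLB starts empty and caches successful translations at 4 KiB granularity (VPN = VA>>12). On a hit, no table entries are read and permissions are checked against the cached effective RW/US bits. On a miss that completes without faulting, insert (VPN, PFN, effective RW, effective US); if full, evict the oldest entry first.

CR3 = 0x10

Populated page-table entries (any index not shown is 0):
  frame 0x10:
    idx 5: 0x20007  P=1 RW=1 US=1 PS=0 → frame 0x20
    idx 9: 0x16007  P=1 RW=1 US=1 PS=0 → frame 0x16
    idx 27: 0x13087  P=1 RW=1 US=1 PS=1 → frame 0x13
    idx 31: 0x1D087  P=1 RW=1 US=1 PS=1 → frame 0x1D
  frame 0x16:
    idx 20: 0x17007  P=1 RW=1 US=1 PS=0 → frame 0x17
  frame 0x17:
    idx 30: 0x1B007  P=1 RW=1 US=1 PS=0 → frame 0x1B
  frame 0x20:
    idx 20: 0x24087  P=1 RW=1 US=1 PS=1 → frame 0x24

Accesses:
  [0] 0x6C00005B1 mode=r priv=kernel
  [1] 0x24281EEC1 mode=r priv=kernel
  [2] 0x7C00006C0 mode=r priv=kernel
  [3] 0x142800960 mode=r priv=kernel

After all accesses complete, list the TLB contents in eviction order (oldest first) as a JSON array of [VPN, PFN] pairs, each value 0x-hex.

Trace:
#0 VA=0x6C00005B1 (r,kernel):
  L0: frame=0x10 idx=27 entry=0x13087 [P=1 RW=1 US=1 PS=1]
  ✓ 0x135B1 (huge @L0)  — 1 lookups
#1 VA=0x24281EEC1 (r,kernel):
  L0: frame=0x10 idx=9 entry=0x16007 [P=1 RW=1 US=1 PS=0]
  L1: frame=0x16 idx=20 entry=0x17007 [P=1 RW=1 US=1 PS=0]
  L2: frame=0x17 idx=30 entry=0x1B007 [P=1 RW=1 US=1 PS=0]
  ✓ 0x1BEC1  — 3 lookups
#2 VA=0x7C00006C0 (r,kernel):
  L0: frame=0x10 idx=31 entry=0x1D087 [P=1 RW=1 US=1 PS=1]
  ✓ 0x1D6C0 (huge @L0)  — 1 lookups
#3 VA=0x142800960 (r,kernel):
  L0: frame=0x10 idx=5 entry=0x20007 [P=1 RW=1 US=1 PS=0]
  L1: frame=0x20 idx=20 entry=0x24087 [P=1 RW=1 US=1 PS=1]
  ✓ 0x24960 (huge @L1)  — 2 lookups

TLB: [["0x7C0000", "0x1D"], ["0x142800", "0x24"]]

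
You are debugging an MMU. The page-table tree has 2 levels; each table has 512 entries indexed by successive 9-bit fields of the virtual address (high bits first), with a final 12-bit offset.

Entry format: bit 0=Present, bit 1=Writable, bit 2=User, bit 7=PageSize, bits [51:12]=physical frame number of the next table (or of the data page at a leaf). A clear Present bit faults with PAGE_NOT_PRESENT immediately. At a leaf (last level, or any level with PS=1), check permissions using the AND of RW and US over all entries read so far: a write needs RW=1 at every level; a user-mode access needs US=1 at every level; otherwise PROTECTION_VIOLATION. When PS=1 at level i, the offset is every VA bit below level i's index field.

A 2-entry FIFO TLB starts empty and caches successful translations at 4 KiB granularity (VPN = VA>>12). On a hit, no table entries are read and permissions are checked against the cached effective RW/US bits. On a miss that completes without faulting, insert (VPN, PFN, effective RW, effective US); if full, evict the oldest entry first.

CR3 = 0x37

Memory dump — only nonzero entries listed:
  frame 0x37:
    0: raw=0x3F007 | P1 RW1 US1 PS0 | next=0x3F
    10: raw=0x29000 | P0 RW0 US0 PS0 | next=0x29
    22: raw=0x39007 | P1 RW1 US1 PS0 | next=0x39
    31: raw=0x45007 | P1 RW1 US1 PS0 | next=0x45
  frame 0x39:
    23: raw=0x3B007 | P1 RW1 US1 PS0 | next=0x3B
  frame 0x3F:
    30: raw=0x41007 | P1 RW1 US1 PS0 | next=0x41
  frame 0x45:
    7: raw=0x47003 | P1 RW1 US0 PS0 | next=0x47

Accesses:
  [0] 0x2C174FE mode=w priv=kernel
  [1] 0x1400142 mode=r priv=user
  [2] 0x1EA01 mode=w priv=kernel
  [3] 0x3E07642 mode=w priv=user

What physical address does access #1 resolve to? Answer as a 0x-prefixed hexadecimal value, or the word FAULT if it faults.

Trace:
#0 VA=0x2C174FE (w,kernel):
  lvl0: tbl 0x37, slot 22 ⇒ 0x39007 (P1/RW1/US1/PS0)
  lvl1: tbl 0x39, slot 23 ⇒ 0x3B007 (P1/RW1/US1/PS0)
  ⇒ phys 0x3B4FE  [2 reads]
#1 VA=0x1400142 (r,user):
  lvl0: tbl 0x37, slot 10 ⇒ 0x29000 (P0/RW0/US0/PS0)
  ✗ PAGE_NOT_PRESENT  [1 reads]
#2 VA=0x1EA01 (w,kernel):
  lvl0: tbl 0x37, slot 0 ⇒ 0x3F007 (P1/RW1/US1/PS0)
  lvl1: tbl 0x3F, slot 30 ⇒ 0x41007 (P1/RW1/US1/PS0)
  ⇒ phys 0x41A01  [2 reads]
#3 VA=0x3E07642 (w,user):
  lvl0: tbl 0x37, slot 31 ⇒ 0x45007 (P1/RW1/US1/PS0)
  lvl1: tbl 0x45, slot 7 ⇒ 0x47003 (P1/RW1/US0/PS0)
  ✗ PROTECTION_VIOLATION  [2 reads]

Access #1 PA: FAULT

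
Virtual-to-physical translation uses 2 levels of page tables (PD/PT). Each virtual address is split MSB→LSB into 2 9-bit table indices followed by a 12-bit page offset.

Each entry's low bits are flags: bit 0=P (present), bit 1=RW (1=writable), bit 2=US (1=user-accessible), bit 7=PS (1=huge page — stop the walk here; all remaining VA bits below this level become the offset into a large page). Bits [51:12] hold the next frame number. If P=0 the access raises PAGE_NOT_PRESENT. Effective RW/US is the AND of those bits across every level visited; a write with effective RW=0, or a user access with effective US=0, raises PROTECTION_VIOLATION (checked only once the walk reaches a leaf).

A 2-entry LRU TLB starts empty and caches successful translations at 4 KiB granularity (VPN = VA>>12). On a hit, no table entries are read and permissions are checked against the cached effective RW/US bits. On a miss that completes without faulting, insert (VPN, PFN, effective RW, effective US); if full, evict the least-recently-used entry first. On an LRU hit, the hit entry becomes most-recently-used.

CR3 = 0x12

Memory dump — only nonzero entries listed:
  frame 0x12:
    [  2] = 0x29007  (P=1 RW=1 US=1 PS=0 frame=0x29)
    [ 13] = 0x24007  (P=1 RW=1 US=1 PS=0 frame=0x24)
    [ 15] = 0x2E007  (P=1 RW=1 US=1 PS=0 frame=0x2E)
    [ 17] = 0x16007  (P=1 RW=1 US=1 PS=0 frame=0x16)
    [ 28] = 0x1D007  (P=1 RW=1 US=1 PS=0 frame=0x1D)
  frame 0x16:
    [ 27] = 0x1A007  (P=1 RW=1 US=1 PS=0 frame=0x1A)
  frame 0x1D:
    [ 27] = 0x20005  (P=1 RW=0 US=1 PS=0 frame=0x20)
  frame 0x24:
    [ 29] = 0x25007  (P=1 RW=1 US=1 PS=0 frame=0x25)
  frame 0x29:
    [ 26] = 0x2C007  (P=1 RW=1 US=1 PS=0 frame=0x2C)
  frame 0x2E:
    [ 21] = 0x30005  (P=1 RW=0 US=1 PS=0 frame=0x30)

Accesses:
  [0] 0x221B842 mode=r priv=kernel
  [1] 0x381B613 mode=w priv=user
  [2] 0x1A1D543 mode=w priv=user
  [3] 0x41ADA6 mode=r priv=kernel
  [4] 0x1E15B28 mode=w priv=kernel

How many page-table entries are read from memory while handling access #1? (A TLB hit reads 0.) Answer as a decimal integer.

Trace:
#0 VA=0x221B842 (r,kernel):
  L0: frame=0x12 idx=17 entry=0x16007 [P=1 RW=1 US=1 PS=0]
  L1: frame=0x16 idx=27 entry=0x1A007 [P=1 RW=1 US=1 PS=0]
  ⇒ phys 0x1A842  [2 reads]
#1 VA=0x381B613 (w,user):
  L0: frame=0x12 idx=28 entry=0x1D007 [P=1 RW=1 US=1 PS=0]
  L1: frame=0x1D idx=27 entry=0x20005 [P=1 RW=0 US=1 PS=0]
  ⇒ fault: PROTECTION_VIOLATION  — 2 lookups
#2 VA=0x1A1D543 (w,user):
  L0: frame=0x12 idx=13 entry=0x24007 [P=1 RW=1 US=1 PS=0]
  L1: frame=0x24 idx=29 entry=0x25007 [P=1 RW=1 US=1 PS=0]
  ⇒ phys 0x25543  [2 reads]
#3 VA=0x41ADA6 (r,kernel):
  L0: frame=0x12 idx=2 entry=0x29007 [P=1 RW=1 US=1 PS=0]
  L1: frame=0x29 idx=26 entry=0x2C007 [P=1 RW=1 US=1 PS=0]
  ⇒ phys 0x2CDA6  [2 reads]
#4 VA=0x1E15B28 (w,kernel):
  L0: frame=0x12 idx=15 entry=0x2E007 [P=1 RW=1 US=1 PS=0]
  L1: frame=0x2E idx=21 entry=0x30005 [P=1 RW=0 US=1 PS=0]
  ⇒ fault: PROTECTION_VIOLATION  — 2 lookups

Entries read for #1: 2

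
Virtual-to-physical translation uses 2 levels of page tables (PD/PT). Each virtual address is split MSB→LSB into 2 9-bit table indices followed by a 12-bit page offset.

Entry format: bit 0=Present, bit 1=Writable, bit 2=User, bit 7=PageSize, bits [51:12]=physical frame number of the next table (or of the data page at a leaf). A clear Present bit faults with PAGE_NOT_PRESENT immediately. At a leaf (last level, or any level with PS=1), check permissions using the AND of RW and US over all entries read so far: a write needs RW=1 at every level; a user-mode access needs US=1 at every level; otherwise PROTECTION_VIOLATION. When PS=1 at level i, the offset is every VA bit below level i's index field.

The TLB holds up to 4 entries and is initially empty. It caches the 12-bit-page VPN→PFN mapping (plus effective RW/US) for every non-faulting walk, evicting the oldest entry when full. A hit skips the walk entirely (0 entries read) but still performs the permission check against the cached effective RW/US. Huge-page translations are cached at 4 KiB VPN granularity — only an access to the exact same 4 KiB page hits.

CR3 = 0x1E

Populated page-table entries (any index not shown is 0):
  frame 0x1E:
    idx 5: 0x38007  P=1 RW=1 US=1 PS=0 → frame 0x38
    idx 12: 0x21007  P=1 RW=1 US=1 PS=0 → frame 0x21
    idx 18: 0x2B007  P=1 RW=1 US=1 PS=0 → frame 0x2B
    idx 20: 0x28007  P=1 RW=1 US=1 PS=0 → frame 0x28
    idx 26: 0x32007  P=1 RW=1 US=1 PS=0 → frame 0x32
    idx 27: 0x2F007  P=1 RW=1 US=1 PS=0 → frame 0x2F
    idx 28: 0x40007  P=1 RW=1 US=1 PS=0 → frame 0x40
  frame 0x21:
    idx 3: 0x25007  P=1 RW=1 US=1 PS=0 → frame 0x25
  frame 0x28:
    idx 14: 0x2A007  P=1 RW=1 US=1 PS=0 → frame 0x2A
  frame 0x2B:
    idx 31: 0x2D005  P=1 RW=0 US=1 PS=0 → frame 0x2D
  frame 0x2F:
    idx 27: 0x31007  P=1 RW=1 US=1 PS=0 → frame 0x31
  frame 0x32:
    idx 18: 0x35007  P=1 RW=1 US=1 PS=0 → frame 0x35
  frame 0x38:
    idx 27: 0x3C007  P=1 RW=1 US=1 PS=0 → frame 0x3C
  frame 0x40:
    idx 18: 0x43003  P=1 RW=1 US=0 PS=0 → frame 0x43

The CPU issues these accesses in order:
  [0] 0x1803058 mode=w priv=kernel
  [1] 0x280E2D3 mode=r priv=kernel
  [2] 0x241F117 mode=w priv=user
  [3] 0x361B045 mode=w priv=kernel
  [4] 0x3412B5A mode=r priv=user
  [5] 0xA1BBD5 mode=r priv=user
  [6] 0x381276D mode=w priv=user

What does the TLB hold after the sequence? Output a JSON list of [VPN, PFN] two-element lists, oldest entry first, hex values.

Trace:
#0 VA=0x1803058 (w,kernel):
  [0] read 0x1E idx=12: raw=0x21007 flags P=1 W=1 U=1 S=0
  [1] read 0x21 idx=3: raw=0x25007 flags P=1 W=1 U=1 S=0
  ⇒ phys 0x25058  [2 reads]
#1 VA=0x280E2D3 (r,kernel):
  [0] read 0x1E idx=20: raw=0x28007 flags P=1 W=1 U=1 S=0
  [1] read 0x28 idx=14: raw=0x2A007 flags P=1 W=1 U=1 S=0
  ⇒ phys 0x2A2D3  [2 reads]
#2 VA=0x241F117 (w,user):
  [0] read 0x1E idx=18: raw=0x2B007 flags P=1 W=1 U=1 S=0
  [1] read 0x2B idx=31: raw=0x2D005 flags P=1 W=0 U=1 S=0
  → PROTECTION_VIOLATION  (2 entries read)
#3 VA=0x361B045 (w,kernel):
  [0] read 0x1E idx=27: raw=0x2F007 flags P=1 W=1 U=1 S=0
  [1] read 0x2F idx=27: raw=0x31007 flags P=1 W=1 U=1 S=0
  ⇒ phys 0x31045  [2 reads]
#4 VA=0x3412B5A (r,user):
  [0] read 0x1E idx=26: raw=0x32007 flags P=1 W=1 U=1 S=0
  [1] read 0x32 idx=18: raw=0x35007 flags P=1 W=1 U=1 S=0
  ⇒ phys 0x35B5A  [2 reads]
#5 VA=0xA1BBD5 (r,user):
  [0] read 0x1E idx=5: raw=0x38007 flags P=1 W=1 U=1 S=0
  [1] read 0x38 idx=27: raw=0x3C007 flags P=1 W=1 U=1 S=0
  ⇒ phys 0x3CBD5  [2 reads]
#6 VA=0x381276D (w,user):
  [0] read 0x1E idx=28: raw=0x40007 flags P=1 W=1 U=1 S=0
  [1] read 0x40 idx=18: raw=0x43003 flags P=1 W=1 U=0 S=0
  → PROTECTION_VIOLATION  (2 entries read)

TLB: [["0x280E", "0x2A"], ["0x361B", "0x31"], ["0x3412", "0x35"], ["0xA1B", "0x3C"]]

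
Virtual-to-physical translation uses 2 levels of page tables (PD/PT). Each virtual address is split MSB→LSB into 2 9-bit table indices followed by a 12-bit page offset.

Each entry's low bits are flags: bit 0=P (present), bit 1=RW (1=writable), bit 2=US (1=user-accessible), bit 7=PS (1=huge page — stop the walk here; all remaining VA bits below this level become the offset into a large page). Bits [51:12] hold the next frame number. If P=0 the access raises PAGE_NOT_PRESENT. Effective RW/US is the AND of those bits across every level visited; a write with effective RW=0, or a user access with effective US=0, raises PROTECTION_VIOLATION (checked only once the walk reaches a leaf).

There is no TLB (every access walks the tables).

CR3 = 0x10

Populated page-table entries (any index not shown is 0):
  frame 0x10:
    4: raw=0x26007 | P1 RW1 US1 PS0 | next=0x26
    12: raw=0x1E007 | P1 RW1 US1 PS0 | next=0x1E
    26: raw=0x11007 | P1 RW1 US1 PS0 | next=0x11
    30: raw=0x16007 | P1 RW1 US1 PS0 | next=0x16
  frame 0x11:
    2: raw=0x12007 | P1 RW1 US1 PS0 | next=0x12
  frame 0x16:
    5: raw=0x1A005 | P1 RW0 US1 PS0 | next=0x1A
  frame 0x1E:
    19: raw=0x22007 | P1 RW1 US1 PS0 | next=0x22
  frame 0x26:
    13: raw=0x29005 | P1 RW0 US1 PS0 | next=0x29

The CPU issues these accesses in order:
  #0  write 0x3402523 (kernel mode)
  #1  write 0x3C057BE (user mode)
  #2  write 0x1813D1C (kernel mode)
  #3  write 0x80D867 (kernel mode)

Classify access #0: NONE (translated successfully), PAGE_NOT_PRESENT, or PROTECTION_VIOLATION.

Per-access translation:
#0 VA=0x3402523 (w,kernel):
  L0 @0x10[26] → 0x11007  P=1,RW=1,US=1,PS=0
  L1 @0x11[2] → 0x12007  P=1,RW=1,US=1,PS=0
  ✓ 0x12523  — 2 lookups
#1 VA=0x3C057BE (w,user):
  L0 @0x10[30] → 0x16007  P=1,RW=1,US=1,PS=0
  L1 @0x16[5] → 0x1A005  P=1,RW=0,US=1,PS=0
  → PROTECTION_VIOLATION  (2 entries read)
#2 VA=0x1813D1C (w,kernel):
  L0 @0x10[12] → 0x1E007  P=1,RW=1,US=1,PS=0
  L1 @0x1E[19] → 0x22007  P=1,RW=1,US=1,PS=0
  ✓ 0x22D1C  — 2 lookups
#3 VA=0x80D867 (w,kernel):
  L0 @0x10[4] → 0x26007  P=1,RW=1,US=1,PS=0
  L1 @0x26[13] → 0x29005  P=1,RW=0,US=1,PS=0
  → PROTECTION_VIOLATION  (2 entries read)

Access #0 fault: NONE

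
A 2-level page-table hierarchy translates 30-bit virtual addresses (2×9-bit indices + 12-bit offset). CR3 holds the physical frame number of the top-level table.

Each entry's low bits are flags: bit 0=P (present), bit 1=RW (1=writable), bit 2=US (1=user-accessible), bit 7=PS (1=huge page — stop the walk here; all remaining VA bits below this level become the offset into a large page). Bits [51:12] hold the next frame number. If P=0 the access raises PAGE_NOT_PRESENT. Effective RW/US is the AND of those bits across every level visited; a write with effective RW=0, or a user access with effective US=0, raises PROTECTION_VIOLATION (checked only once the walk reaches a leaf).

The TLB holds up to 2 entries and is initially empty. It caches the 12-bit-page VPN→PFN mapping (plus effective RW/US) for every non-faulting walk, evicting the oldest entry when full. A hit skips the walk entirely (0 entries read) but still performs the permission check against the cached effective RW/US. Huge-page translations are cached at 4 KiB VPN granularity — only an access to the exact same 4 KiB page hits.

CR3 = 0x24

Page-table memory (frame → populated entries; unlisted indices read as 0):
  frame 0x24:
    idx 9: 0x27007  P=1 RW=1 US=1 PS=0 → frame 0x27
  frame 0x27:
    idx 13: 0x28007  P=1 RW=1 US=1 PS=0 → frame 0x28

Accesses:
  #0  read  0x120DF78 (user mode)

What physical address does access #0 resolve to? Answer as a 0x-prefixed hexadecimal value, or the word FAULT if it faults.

Walk each access:
#0 VA=0x120DF78 (r,user):
  L0: frame=0x24 idx=9 entry=0x27007 [P=1 RW=1 US=1 PS=0]
  L1: frame=0x27 idx=13 entry=0x28007 [P=1 RW=1 US=1 PS=0]
  → PA=0x28F78  (2 entries read)

Access #0 PA: 0x28F78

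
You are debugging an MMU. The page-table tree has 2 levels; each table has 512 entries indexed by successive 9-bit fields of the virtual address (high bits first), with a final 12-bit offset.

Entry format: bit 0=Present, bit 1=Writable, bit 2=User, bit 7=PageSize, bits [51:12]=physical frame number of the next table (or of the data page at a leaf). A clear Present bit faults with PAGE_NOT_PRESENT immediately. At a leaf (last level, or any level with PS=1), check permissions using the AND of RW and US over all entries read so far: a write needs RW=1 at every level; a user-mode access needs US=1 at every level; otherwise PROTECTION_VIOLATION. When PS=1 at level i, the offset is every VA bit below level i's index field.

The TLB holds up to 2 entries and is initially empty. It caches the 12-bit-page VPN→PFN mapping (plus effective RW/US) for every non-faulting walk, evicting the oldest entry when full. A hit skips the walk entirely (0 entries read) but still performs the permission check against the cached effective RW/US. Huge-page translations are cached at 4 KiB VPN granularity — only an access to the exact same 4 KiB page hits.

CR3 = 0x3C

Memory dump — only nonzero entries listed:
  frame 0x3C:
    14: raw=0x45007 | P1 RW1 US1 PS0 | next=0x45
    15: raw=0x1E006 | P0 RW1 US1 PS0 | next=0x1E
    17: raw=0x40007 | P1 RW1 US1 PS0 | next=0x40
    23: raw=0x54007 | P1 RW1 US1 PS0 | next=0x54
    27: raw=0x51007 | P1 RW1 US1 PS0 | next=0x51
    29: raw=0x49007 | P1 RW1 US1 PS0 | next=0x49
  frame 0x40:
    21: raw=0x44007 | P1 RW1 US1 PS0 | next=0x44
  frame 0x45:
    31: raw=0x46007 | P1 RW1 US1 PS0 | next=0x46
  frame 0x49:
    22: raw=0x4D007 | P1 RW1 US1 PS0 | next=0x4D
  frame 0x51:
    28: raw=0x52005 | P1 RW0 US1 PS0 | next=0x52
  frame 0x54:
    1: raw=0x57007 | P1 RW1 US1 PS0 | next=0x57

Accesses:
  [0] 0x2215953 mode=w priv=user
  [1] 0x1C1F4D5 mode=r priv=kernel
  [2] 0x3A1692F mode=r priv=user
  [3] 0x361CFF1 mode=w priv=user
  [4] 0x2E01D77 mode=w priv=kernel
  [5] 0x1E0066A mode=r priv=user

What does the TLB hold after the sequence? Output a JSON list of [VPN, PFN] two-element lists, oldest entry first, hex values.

Walk each access:
#0 VA=0x2215953 (w,user):
  lvl0: tbl 0x3C, slot 17 ⇒ 0x40007 (P1/RW1/US1/PS0)
  lvl1: tbl 0x40, slot 21 ⇒ 0x44007 (P1/RW1/US1/PS0)
  → PA=0x44953  (2 entries read)
#1 VA=0x1C1F4D5 (r,kernel):
  lvl0: tbl 0x3C, slot 14 ⇒ 0x45007 (P1/RW1/US1/PS0)
  lvl1: tbl 0x45, slot 31 ⇒ 0x46007 (P1/RW1/US1/PS0)
  → PA=0x464D5  (2 entries read)
#2 VA=0x3A1692F (r,user):
  lvl0: tbl 0x3C, slot 29 ⇒ 0x49007 (P1/RW1/US1/PS0)
  lvl1: tbl 0x49, slot 22 ⇒ 0x4D007 (P1/RW1/US1/PS0)
  → PA=0x4D92F  (2 entries read)
#3 VA=0x361CFF1 (w,user):
  lvl0: tbl 0x3C, slot 27 ⇒ 0x51007 (P1/RW1/US1/PS0)
  lvl1: tbl 0x51, slot 28 ⇒ 0x52005 (P1/RW0/US1/PS0)
  → PROTECTION_VIOLATION  (2 entries read)
#4 VA=0x2E01D77 (w,kernel):
  lvl0: tbl 0x3C, slot 23 ⇒ 0x54007 (P1/RW1/US1/PS0)
  lvl1: tbl 0x54, slot 1 ⇒ 0x57007 (P1/RW1/US1/PS0)
  → PA=0x57D77  (2 entries read)
#5 VA=0x1E0066A (r,user):
  lvl0: tbl 0x3C, slot 15 ⇒ 0x1E006 (P0/RW1/US1/PS0)
  → PAGE_NOT_PRESENT  (1 entries read)

TLB: [["0x3A16", "0x4D"], ["0x2E01", "0x57"]]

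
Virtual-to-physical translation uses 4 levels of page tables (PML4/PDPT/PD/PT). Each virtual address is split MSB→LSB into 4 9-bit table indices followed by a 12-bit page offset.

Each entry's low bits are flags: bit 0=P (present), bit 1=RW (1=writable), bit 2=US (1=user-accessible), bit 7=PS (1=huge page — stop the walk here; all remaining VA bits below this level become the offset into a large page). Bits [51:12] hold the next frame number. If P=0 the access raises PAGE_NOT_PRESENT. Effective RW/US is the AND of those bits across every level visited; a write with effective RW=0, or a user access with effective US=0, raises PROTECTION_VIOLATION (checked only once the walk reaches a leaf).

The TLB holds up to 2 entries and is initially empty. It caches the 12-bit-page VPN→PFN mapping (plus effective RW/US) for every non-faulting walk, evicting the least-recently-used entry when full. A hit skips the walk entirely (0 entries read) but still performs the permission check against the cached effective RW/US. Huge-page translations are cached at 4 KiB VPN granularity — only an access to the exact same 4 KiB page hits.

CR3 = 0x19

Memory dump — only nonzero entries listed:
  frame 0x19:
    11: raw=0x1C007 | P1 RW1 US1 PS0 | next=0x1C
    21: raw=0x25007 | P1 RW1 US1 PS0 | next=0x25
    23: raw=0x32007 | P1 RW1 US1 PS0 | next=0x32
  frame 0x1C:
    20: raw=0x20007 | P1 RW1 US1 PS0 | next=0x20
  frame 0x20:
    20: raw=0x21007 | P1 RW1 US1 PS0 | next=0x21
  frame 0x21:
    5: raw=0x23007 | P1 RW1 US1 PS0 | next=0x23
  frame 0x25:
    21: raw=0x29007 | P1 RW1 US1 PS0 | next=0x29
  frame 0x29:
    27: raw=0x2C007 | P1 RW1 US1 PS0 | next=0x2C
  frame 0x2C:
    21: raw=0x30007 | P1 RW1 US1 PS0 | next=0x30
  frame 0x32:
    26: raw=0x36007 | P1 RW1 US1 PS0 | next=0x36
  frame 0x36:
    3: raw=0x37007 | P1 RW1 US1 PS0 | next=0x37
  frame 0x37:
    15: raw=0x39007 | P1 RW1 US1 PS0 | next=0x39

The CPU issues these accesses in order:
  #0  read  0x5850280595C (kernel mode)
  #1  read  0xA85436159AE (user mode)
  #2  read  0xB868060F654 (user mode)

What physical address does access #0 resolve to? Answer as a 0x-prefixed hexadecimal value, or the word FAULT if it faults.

Walk each access:
#0 VA=0x5850280595C (r,kernel):
  [0] read 0x19 idx=11: raw=0x1C007 flags P=1 W=1 U=1 S=0
  [1] read 0x1C idx=20: raw=0x20007 flags P=1 W=1 U=1 S=0
  [2] read 0x20 idx=20: raw=0x21007 flags P=1 W=1 U=1 S=0
  [3] read 0x21 idx=5: raw=0x23007 flags P=1 W=1 U=1 S=0
  ⇒ phys 0x2395C  [4 reads]
#1 VA=0xA85436159AE (r,user):
  [0] read 0x19 idx=21: raw=0x25007 flags P=1 W=1 U=1 S=0
  [1] read 0x25 idx=21: raw=0x29007 flags P=1 W=1 U=1 S=0
  [2] read 0x29 idx=27: raw=0x2C007 flags P=1 W=1 U=1 S=0
  [3] read 0x2C idx=21: raw=0x30007 flags P=1 W=1 U=1 S=0
  ⇒ phys 0x309AE  [4 reads]
#2 VA=0xB868060F654 (r,user):
  [0] read 0x19 idx=23: raw=0x32007 flags P=1 W=1 U=1 S=0
  [1] read 0x32 idx=26: raw=0x36007 flags P=1 W=1 U=1 S=0
  [2] read 0x36 idx=3: raw=0x37007 flags P=1 W=1 U=1 S=0
  [3] read 0x37 idx=15: raw=0x39007 flags P=1 W=1 U=1 S=0
  ⇒ phys 0x39654  [4 reads]

Access #0 PA: 0x2395C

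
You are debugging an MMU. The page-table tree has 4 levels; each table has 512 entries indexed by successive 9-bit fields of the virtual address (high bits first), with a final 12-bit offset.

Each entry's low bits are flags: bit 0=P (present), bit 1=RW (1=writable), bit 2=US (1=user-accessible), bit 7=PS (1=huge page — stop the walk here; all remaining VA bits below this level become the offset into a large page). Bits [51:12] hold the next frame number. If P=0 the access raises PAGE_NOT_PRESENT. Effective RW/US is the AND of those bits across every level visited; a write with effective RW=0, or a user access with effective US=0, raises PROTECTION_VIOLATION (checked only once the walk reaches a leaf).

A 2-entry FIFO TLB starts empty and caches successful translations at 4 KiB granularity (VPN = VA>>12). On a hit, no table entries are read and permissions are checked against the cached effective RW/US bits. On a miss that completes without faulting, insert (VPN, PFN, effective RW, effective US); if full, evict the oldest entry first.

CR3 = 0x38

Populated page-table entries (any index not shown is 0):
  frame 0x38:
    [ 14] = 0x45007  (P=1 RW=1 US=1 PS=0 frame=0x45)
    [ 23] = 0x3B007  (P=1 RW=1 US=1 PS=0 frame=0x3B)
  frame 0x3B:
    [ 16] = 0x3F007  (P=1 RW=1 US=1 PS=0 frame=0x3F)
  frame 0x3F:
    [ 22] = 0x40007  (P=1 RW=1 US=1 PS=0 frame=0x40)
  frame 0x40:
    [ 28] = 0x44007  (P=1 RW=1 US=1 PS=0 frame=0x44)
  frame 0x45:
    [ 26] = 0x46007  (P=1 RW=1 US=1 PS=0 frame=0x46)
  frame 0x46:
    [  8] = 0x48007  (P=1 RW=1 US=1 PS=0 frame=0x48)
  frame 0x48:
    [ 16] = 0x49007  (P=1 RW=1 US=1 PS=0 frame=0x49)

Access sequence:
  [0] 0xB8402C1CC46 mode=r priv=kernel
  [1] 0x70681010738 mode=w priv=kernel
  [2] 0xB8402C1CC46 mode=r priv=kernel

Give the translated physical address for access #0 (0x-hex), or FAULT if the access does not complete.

Per-access translation:
#0 VA=0xB8402C1CC46 (r,kernel):
  lvl0: tbl 0x38, slot 23 ⇒ 0x3B007 (P1/RW1/US1/PS0)
  lvl1: tbl 0x3B, slot 16 ⇒ 0x3F007 (P1/RW1/US1/PS0)
  lvl2: tbl 0x3F, slot 22 ⇒ 0x40007 (P1/RW1/US1/PS0)
  lvl3: tbl 0x40, slot 28 ⇒ 0x44007 (P1/RW1/US1/PS0)
  ✓ 0x44C46  — 4 lookups
#1 VA=0x70681010738 (w,kernel):
  lvl0: tbl 0x38, slot 14 ⇒ 0x45007 (P1/RW1/US1/PS0)
  lvl1: tbl 0x45, slot 26 ⇒ 0x46007 (P1/RW1/US1/PS0)
  lvl2: tbl 0x46, slot 8 ⇒ 0x48007 (P1/RW1/US1/PS0)
  lvl3: tbl 0x48, slot 16 ⇒ 0x49007 (P1/RW1/US1/PS0)
  ✓ 0x49738  — 4 lookups
#2 VA=0xB8402C1CC46 (r,kernel):
  TLB hit vpn=0xB8402C1C → PA=0x44C46

Access #0 PA: 0x44C46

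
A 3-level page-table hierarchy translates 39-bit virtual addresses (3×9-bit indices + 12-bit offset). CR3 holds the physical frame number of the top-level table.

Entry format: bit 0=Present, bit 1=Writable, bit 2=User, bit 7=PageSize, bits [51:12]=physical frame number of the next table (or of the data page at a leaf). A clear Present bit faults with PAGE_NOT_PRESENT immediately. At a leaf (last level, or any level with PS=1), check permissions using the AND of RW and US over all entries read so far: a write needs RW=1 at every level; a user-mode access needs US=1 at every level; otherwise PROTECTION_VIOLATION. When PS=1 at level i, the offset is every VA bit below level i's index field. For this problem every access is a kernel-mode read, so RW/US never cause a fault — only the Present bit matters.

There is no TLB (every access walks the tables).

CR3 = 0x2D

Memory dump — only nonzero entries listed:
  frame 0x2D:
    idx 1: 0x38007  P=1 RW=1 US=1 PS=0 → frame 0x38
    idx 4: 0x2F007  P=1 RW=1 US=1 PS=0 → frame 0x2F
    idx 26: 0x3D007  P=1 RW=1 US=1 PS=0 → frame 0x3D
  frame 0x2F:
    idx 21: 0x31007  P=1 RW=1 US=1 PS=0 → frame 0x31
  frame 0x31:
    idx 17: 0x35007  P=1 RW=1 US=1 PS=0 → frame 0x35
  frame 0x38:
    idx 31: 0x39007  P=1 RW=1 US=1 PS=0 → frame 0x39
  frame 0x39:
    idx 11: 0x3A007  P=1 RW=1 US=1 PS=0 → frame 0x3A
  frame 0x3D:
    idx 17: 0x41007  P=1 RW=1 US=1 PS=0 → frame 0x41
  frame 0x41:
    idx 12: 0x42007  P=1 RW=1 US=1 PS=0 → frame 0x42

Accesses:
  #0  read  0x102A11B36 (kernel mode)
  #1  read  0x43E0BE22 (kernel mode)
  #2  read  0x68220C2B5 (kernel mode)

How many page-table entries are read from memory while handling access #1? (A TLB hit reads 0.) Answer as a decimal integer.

Walk each access:
#0 VA=0x102A11B36 (r,kernel):
  L0: frame=0x2D idx=4 entry=0x2F007 [P=1 RW=1 US=1 PS=0]
  L1: frame=0x2F idx=21 entry=0x31007 [P=1 RW=1 US=1 PS=0]
  L2: frame=0x31 idx=17 entry=0x35007 [P=1 RW=1 US=1 PS=0]
  → PA=0x35B36  (3 entries read)
#1 VA=0x43E0BE22 (r,kernel):
  L0: frame=0x2D idx=1 entry=0x38007 [P=1 RW=1 US=1 PS=0]
  L1: frame=0x38 idx=31 entry=0x39007 [P=1 RW=1 US=1 PS=0]
  L2: frame=0x39 idx=11 entry=0x3A007 [P=1 RW=1 US=1 PS=0]
  → PA=0x3AE22  (3 entries read)
#2 VA=0x68220C2B5 (r,kernel):
  L0: frame=0x2D idx=26 entry=0x3D007 [P=1 RW=1 US=1 PS=0]
  L1: frame=0x3D idx=17 entry=0x41007 [P=1 RW=1 US=1 PS=0]
  L2: frame=0x41 idx=12 entry=0x42007 [P=1 RW=1 US=1 PS=0]
  → PA=0x422B5  (3 entries read)

Entries read for #1: 3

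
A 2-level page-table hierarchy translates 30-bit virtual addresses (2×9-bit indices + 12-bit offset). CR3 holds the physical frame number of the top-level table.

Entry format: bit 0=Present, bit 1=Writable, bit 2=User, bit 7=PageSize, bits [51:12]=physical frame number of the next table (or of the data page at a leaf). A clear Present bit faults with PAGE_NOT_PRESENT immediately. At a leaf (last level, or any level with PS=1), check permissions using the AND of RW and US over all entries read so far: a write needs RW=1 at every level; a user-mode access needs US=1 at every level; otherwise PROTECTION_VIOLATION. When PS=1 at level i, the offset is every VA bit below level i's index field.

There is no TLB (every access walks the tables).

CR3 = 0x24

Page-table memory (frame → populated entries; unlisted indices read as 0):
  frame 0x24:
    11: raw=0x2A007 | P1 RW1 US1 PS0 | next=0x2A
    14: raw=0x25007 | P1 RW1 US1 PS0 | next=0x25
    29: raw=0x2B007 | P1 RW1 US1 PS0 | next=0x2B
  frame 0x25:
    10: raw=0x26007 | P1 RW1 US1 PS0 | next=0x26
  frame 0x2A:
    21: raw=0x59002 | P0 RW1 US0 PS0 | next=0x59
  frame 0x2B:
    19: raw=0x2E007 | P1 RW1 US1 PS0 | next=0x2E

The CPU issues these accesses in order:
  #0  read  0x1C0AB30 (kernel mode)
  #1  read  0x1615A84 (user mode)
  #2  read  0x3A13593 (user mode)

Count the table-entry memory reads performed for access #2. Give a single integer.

Per-access translation:
#0 VA=0x1C0AB30 (r,kernel):
  lvl0: tbl 0x24, slot 14 ⇒ 0x25007 (P1/RW1/US1/PS0)
  lvl1: tbl 0x25, slot 10 ⇒ 0x26007 (P1/RW1/US1/PS0)
  → PA=0x26B30  (2 entries read)
#1 VA=0x1615A84 (r,user):
  lvl0: tbl 0x24, slot 11 ⇒ 0x2A007 (P1/RW1/US1/PS0)
  lvl1: tbl 0x2A, slot 21 ⇒ 0x59002 (P0/RW1/US0/PS0)
  → PAGE_NOT_PRESENT  (2 entries read)
#2 VA=0x3A13593 (r,user):
  lvl0: tbl 0x24, slot 29 ⇒ 0x2B007 (P1/RW1/US1/PS0)
  lvl1: tbl 0x2B, slot 19 ⇒ 0x2E007 (P1/RW1/US1/PS0)
  → PA=0x2E593  (2 entries read)

Entries read for #2: 2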